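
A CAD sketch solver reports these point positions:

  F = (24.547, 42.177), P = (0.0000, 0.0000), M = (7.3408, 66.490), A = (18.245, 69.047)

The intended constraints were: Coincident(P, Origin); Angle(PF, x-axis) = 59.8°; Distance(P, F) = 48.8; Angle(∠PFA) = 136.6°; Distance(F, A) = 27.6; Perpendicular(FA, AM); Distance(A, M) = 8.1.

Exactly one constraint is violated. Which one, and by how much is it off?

Distance(A, M) = 8.1 — off by 3.10.

P = (0.00, 0.00) ✓; PF at 59.80° ✓; |PF| = 48.80 ✓; ∠PFA = 136.6° ✓; |FA| = 27.60 ✓; ∠(FA, AM) = 90.00° ✓; |AM| = 11.20 ✗.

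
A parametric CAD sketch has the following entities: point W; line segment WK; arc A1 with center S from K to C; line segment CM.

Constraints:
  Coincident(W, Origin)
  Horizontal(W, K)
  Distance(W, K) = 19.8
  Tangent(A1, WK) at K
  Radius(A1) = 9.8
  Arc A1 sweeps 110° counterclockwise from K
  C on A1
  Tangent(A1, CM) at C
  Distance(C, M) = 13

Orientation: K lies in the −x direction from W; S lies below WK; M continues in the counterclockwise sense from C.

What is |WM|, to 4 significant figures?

35.31

On A1, K sits at bearing 90° from S; a 110° counterclockwise sweep puts C at bearing 200°, so C = S + 9.8·(cos 200°, sin 200°) = (-29.01, -13.15). A1 meets CM tangentially, so SC is at right angles to CM, so CM runs along (−sin 200°, cos 200°); with |CM| = 13.0, M = (-24.56, -25.37). Then |WM| = |M − W| = 35.31.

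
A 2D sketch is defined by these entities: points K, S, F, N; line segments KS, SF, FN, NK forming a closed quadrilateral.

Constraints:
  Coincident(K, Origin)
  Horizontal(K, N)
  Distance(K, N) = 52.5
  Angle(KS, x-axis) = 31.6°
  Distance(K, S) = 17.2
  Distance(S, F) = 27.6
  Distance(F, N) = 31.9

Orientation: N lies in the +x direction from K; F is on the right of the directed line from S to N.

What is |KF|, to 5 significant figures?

30.113

Checks: |SF| = 27.60 ✓; |FN| = 31.90 ✓.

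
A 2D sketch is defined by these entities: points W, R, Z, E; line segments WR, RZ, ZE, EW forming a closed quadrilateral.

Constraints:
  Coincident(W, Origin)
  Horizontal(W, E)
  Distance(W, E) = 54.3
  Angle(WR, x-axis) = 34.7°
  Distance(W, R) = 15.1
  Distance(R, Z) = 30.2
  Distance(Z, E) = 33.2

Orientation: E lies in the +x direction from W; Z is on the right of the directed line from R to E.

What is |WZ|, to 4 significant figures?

32.09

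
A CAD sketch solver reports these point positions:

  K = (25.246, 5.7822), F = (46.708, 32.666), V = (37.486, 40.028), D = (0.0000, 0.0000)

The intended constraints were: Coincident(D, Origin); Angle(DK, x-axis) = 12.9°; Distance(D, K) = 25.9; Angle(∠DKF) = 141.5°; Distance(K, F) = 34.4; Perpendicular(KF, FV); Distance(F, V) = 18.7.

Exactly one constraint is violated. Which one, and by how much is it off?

Distance(F, V) = 18.7 — off by 6.90.

D = (0.00, 0.00) ✓; DK at 12.90° ✓; |DK| = 25.90 ✓; ∠DKF = 141.5° ✓; |KF| = 34.40 ✓; ∠(KF, FV) = 90.00° ✓; |FV| = 11.80 ✗.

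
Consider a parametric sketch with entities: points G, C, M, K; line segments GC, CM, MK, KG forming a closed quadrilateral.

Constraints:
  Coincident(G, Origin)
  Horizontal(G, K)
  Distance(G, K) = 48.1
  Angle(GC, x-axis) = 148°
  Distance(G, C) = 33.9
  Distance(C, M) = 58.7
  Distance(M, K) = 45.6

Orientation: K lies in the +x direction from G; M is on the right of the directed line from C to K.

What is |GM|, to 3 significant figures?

27.8

Checks: |CM| = 58.70 ✓; |MK| = 45.60 ✓.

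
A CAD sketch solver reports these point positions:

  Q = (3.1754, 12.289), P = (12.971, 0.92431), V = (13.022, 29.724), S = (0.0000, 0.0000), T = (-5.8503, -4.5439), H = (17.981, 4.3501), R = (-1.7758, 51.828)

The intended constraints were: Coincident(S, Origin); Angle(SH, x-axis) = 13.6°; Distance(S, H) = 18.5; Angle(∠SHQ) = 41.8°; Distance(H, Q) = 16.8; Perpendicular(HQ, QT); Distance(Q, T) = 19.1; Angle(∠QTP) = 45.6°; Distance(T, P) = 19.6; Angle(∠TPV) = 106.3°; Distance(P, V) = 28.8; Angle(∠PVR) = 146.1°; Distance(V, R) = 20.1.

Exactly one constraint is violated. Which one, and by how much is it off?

Distance(V, R) = 20.1 — off by 6.50.

S = (0.00, 0.00) ✓; SH at 13.60° ✓; |SH| = 18.50 ✓; ∠SHQ = 41.80° ✓; |HQ| = 16.80 ✓; ∠(HQ, QT) = 90.00° ✓; |QT| = 19.10 ✓; ∠QTP = 45.60° ✓; |TP| = 19.60 ✓; ∠TPV = 106.3° ✓; |PV| = 28.80 ✓; ∠PVR = 146.1° ✓; |VR| = 26.60 ✗.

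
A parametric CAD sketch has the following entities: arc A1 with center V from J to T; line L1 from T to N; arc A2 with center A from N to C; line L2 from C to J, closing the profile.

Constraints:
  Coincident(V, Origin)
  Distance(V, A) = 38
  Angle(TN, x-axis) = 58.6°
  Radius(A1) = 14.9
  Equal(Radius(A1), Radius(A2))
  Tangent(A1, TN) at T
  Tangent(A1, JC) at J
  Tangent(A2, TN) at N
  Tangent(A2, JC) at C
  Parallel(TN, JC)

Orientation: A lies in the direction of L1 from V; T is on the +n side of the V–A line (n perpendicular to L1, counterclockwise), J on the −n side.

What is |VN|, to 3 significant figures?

40.8

The slot axis is L1's direction at 58.6°, so u = (cos 58.6°, sin 58.6°) = (0.521, 0.854) and n = (−sin 58.6°, cos 58.6°) = (-0.854, 0.521). V is at the origin and A lies 38.0 along u from V, so A = 38.0·u = (19.8, 32.4). Tangency of A1 to both parallel lines with radius 14.9 puts T and J at V ± 14.9·n: T = (-12.7, 7.76), J = (12.7, -7.76). Equal radii place N and C the same way about A: N = A + 14.9·n = (7.08, 40.2), C = A − 14.9·n = (32.5, 24.7). Then |VN| = |N − V| = 40.8.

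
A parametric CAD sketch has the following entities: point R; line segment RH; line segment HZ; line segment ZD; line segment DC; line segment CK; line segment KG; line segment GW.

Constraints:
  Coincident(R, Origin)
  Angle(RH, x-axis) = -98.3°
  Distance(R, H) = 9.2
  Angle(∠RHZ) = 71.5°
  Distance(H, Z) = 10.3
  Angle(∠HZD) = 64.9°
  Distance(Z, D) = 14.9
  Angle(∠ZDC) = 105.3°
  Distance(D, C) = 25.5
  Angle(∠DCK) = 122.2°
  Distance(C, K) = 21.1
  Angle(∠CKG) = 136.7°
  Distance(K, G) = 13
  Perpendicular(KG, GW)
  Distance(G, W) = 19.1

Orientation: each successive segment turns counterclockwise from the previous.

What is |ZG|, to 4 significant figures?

41.48

∠DCK = 122.2° gives CK at -102.2° from the x-axis; with |CK| = 21.1, K = (-28.22, -24.46). ∠CKG = 136.7° gives KG at -58.90° from the x-axis; with |KG| = 13.0, G = (-21.51, -35.60). Then |ZG| = |G − Z| = 41.48.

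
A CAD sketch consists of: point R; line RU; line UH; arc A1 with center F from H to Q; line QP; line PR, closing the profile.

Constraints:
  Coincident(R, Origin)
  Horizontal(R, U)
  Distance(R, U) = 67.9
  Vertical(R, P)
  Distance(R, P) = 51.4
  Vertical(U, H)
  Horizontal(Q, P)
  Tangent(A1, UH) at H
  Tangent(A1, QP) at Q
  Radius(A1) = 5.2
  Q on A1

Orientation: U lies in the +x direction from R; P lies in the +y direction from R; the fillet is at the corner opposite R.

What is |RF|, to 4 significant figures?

77.88

R is at the origin; R and U share the same y with |RU| = 67.9 and U on the +x side, so U = (67.90, 0.000). R and P share the same x with |RP| = 51.4 and P on the +y side, so P = (0.000, 51.40). The virtual corner opposite R is at (67.90, 51.40). Tangency of A1 to UH means the radius FH is perpendicular to UH and since A1 is tangent to QP there, FQ ⟂ QP, with radius 5.2, so the center F sits 5.2 in from both sides at F = (62.70, 46.20). Then |RF| = |F − R| = 77.88.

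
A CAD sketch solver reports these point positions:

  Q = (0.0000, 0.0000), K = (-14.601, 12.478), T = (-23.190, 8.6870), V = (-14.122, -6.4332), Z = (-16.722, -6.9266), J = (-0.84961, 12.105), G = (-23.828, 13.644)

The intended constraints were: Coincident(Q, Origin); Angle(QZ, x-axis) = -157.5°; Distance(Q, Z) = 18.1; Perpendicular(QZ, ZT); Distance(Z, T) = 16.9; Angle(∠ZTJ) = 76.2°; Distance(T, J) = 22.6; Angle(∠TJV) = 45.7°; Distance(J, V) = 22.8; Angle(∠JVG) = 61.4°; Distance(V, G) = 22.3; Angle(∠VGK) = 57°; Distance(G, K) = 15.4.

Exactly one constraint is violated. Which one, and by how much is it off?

Distance(G, K) = 15.4 — off by 6.10.

Q = (0.00, 0.00) ✓; QZ at -157.5° ✓; |QZ| = 18.10 ✓; ∠(QZ, ZT) = 90.00° ✓; |ZT| = 16.90 ✓; ∠ZTJ = 76.20° ✓; |TJ| = 22.60 ✓; ∠TJV = 45.70° ✓; |JV| = 22.80 ✓; ∠JVG = 61.40° ✓; |VG| = 22.30 ✓; ∠VGK = 57.00° ✓; |GK| = 9.300 ✗.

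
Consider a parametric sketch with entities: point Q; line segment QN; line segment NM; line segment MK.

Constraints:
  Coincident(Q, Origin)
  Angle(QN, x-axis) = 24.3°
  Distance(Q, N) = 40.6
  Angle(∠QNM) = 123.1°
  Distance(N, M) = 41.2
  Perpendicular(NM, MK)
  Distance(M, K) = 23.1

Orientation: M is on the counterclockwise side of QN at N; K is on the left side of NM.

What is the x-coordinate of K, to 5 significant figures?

20.478

Q is at the origin; QN runs at 24.3° with length 40.6, so N = 40.6·(cos 24.3°, sin 24.3°) = (37.003, 16.707). ∠QNM = 123.1°, so NM runs at 24.3° + (180° − 123.1°) = 81.200° from the x-axis; with |NM| = 41.2, M = N + 41.2·(cos 81.200°, sin 81.200°) = (43.306, 57.422). NM is perpendicular to MK; with |MK| = 23.1 on the left of NM, K = M + 23.1·(-0.98823, 0.15299) = (20.478, 60.956). So K.x = 20.478.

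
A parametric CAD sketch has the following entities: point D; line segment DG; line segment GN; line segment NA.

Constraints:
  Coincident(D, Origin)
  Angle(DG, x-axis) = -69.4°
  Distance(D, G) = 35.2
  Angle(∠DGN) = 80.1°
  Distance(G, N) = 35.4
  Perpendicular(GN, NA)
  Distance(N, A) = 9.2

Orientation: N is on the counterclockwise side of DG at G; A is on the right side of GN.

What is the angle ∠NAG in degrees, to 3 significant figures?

75.4°

D is at the origin; DG runs at -69.4° with length 35.2, so G = 35.2·(cos -69.4°, sin -69.4°) = (12.4, -32.9). ∠DGN = 80.1°, so GN runs at -69.4° + (180° − 80.1°) = 30.5° from the x-axis; with |GN| = 35.4, N = G + 35.4·(cos 30.5°, sin 30.5°) = (42.9, -15.0). GN ⟂ NA; with |NA| = 9.2 on the right of GN, A = N + 9.2·(0.508, -0.862) = (47.6, -22.9). Then cos ∠NAG = AN·AG / (|AN||AG|), giving 75.4°.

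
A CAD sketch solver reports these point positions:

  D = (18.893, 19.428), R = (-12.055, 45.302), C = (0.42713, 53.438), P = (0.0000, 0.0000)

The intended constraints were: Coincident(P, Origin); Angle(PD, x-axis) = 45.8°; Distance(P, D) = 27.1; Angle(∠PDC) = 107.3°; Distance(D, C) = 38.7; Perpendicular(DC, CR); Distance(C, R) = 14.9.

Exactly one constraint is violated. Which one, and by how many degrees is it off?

Perpendicular(DC, CR) — off by 4.60°.

P = (0.00, 0.00) ✓; PD at 45.80° ✓; |PD| = 27.10 ✓; ∠PDC = 107.3° ✓; |DC| = 38.70 ✓; ∠(DC, CR) = 94.60° ✗; |CR| = 14.90 ✓.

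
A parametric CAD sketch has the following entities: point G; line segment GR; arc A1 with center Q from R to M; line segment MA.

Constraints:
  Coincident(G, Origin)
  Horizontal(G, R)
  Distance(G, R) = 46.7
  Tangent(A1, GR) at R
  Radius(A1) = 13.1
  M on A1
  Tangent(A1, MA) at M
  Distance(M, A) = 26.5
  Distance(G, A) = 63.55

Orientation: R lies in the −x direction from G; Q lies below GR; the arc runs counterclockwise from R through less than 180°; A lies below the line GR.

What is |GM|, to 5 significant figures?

61.450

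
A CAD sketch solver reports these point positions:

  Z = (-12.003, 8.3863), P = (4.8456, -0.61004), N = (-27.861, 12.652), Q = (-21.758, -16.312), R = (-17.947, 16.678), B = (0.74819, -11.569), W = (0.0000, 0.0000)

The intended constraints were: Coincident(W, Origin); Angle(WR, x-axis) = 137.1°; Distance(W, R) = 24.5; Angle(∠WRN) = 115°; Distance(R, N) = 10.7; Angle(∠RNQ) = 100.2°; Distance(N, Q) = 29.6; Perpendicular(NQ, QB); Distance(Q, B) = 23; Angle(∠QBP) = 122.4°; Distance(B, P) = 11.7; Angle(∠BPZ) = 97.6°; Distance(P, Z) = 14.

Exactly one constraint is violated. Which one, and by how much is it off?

Distance(P, Z) = 14 — off by 5.10.

W = (0.00, 0.00) ✓; WR at 137.1° ✓; |WR| = 24.50 ✓; ∠WRN = 115.0° ✓; |RN| = 10.70 ✓; ∠RNQ = 100.2° ✓; |NQ| = 29.60 ✓; ∠(NQ, QB) = 90.00° ✓; |QB| = 23.00 ✓; ∠QBP = 122.4° ✓; |BP| = 11.70 ✓; ∠BPZ = 97.60° ✓; |PZ| = 19.10 ✗.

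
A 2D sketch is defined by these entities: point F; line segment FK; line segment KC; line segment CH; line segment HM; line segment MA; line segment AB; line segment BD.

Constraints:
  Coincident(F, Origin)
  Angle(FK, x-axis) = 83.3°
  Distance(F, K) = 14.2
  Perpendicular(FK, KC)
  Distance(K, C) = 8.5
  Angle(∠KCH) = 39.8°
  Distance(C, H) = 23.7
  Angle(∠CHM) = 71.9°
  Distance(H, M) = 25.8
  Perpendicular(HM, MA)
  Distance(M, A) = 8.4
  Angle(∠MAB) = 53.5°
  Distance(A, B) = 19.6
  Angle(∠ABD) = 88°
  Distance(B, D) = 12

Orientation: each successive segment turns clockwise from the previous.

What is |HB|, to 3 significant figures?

10.6

F is at the origin; FK runs at 83.3° with length 14.2, so K = (1.66, 14.1). The perpendicularity gives KC at right angles to FK, so KC runs at -6.70°; with |KC| = 8.5, C = (10.1, 13.1). ∠KCH = 39.8° gives CH at -147° from the x-axis; with |CH| = 23.7, H = (-9.76, 0.169). ∠CHM = 71.9° gives HM at 105° from the x-axis; with |HM| = 25.8, M = (-16.4, 25.1). The perpendicularity gives MA at right angles to HM, so MA runs at 15.0°; with |MA| = 8.4, A = (-8.32, 27.3). ∠MAB = 53.5° gives AB at -112° from the x-axis; with |AB| = 19.6, B = (-15.5, 9.03). Then |HB| = |B − H| = 10.6.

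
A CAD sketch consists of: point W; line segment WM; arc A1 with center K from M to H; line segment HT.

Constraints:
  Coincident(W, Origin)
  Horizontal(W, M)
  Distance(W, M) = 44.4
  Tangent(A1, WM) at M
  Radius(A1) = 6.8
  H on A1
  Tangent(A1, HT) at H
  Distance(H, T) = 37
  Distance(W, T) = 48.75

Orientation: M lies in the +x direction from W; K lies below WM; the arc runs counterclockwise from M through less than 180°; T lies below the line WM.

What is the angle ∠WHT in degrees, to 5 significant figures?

80.817°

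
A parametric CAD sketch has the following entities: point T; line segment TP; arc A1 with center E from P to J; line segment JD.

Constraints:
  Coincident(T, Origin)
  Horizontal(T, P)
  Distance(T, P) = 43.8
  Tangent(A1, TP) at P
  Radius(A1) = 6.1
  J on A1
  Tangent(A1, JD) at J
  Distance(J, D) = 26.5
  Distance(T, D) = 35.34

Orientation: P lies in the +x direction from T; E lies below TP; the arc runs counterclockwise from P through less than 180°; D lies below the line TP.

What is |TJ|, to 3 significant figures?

38.7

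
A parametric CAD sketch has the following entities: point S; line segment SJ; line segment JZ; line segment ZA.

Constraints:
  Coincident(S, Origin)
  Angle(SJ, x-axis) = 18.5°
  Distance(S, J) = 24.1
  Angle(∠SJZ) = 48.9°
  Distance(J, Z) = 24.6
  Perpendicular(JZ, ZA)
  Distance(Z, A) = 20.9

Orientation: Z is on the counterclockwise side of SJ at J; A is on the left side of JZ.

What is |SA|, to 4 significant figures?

9.176

S is at the origin; SJ runs at 18.5° with length 24.1, so J = 24.1·(cos 18.5°, sin 18.5°) = (22.85, 7.647). ∠SJZ = 48.9°, so JZ runs at 18.5° + (180° − 48.9°) = 149.6° from the x-axis; with |JZ| = 24.6, Z = J + 24.6·(cos 149.6°, sin 149.6°) = (1.637, 20.10). JZ ⟂ ZA; with |ZA| = 20.9 on the left of JZ, A = Z + 20.9·(-0.5060, -0.8625) = (-8.939, 2.069). Then |SA| = |A − S| = 9.176.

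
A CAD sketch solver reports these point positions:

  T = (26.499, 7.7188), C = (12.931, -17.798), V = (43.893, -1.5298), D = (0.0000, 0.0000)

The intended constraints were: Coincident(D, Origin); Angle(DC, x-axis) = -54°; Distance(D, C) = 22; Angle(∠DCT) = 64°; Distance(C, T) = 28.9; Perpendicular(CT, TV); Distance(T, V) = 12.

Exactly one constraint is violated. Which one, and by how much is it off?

Distance(T, V) = 12 — off by 7.70.

D = (0.00, 0.00) ✓; DC at -54.00° ✓; |DC| = 22.00 ✓; ∠DCT = 64.00° ✓; |CT| = 28.90 ✓; ∠(CT, TV) = 90.00° ✓; |TV| = 19.70 ✗.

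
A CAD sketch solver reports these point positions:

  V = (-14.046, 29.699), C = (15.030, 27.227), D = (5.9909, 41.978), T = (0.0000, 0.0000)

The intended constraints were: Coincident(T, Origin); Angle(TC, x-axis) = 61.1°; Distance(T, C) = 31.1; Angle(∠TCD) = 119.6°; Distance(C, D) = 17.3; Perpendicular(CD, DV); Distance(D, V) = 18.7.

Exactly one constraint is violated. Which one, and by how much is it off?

Distance(D, V) = 18.7 — off by 4.80.

T = (0.00, 0.00) ✓; TC at 61.10° ✓; |TC| = 31.10 ✓; ∠TCD = 119.6° ✓; |CD| = 17.30 ✓; ∠(CD, DV) = 90.00° ✓; |DV| = 23.50 ✗.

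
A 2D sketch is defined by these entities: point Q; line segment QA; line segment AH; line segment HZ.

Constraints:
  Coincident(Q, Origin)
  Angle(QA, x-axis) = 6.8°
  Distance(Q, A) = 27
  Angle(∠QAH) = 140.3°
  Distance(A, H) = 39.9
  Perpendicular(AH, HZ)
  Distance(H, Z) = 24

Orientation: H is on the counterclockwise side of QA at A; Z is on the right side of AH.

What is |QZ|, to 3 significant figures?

73.4

Q is at the origin; QA runs at 6.8° with length 27.0, so A = 27.0·(cos 6.8°, sin 6.8°) = (26.8, 3.20). ∠QAH = 140.3°, so AH runs at 6.8° + (180° − 140.3°) = 46.5° from the x-axis; with |AH| = 39.9, H = A + 39.9·(cos 46.5°, sin 46.5°) = (54.3, 32.1). AH is perpendicular to HZ; with |HZ| = 24.0 on the right of AH, Z = H + 24.0·(0.725, -0.688) = (71.7, 15.6). Then |QZ| = |Z − Q| = 73.4.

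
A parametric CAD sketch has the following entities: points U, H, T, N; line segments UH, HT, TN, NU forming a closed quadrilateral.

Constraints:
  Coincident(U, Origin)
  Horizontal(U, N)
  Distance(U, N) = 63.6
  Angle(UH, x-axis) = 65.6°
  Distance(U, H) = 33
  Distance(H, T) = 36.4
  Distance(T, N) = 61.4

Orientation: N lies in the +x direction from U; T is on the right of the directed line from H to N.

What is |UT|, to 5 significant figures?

5.1400

Checks: |HT| = 36.40 ✓; |TN| = 61.40 ✓.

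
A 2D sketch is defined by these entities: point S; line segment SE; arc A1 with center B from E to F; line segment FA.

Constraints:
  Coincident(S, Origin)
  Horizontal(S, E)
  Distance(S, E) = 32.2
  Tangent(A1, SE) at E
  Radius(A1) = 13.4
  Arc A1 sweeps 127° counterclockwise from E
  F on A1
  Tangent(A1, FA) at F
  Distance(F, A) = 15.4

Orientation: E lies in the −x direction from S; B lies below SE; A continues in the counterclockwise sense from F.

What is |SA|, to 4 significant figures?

47.66

On A1, E sits at bearing 90° from B; a 127° counterclockwise sweep puts F at bearing 217°, so F = B + 13.4·(cos 217°, sin 217°) = (-42.90, -21.46). Since A1 is tangent to FA there, BF ⟂ FA, so FA runs along (−sin 217°, cos 217°); with |FA| = 15.4, A = (-33.63, -33.76). Then |SA| = |A − S| = 47.66.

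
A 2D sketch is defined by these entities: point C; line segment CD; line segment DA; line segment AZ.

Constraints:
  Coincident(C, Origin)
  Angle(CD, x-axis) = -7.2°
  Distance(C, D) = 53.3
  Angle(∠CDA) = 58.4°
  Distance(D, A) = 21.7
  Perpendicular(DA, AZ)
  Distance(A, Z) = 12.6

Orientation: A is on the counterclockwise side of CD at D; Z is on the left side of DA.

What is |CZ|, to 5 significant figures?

33.383

∠CDA = 58.4°, so DA runs at -7.2° + (180° − 58.4°) = 114.40° from the x-axis; with |DA| = 21.7, A = D + 21.7·(cos 114.40°, sin 114.40°) = (43.915, 13.082). The perpendicularity gives AZ at right angles to DA; with |AZ| = 12.6 on the left of DA, Z = A + 12.6·(-0.91068, -0.41310) = (32.441, 7.8765). Then |CZ| = |Z − C| = 33.383.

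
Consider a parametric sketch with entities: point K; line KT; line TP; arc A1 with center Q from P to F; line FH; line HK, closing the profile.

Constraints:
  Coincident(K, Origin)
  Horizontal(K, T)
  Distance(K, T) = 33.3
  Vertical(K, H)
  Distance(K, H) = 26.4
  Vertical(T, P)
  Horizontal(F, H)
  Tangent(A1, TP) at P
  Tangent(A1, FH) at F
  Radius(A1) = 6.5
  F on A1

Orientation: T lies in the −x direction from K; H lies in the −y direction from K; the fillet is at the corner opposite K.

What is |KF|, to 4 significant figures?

37.62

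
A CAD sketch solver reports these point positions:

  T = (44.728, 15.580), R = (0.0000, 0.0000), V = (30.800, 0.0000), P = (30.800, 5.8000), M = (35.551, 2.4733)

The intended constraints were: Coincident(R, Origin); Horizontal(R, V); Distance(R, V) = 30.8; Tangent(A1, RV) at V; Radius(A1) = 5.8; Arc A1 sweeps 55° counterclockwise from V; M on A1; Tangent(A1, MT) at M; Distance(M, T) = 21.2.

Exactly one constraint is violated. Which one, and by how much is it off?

Distance(M, T) = 21.2 — off by 5.20.

R = (0.00, 0.00) ✓; R.y = 0.00, V.y = 0.00 ✓; |RV| = 30.80 ✓; ∠(PV, VR) = 90.00° ✓; |PV| = 5.800 ✓; bearing(P→M) − bearing(P→V) = 55.00° ✓; |PM| = 5.800 ✓; ∠(PM, MT) = 90.00° ✓; |MT| = 16.00 ✗.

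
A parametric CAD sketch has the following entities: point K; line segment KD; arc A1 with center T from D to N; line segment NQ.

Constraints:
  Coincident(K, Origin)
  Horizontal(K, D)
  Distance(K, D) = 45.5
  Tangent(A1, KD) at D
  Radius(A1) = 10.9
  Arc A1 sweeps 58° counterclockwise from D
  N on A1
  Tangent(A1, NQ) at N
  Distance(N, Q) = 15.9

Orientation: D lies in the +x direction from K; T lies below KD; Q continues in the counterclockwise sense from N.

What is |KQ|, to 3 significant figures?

33.5

K is at the origin; KD is horizontal with |KD| = 45.5 and D on the +x side, so D = (45.5, 0.00). Since A1 is tangent to KD there, TD ⟂ KD, so T = D + (0, -10.9) = (45.5, -10.9). On A1, D sits at bearing 90° from T; a 58° counterclockwise sweep puts N at bearing 148°, so N = T + 10.9·(cos 148°, sin 148°) = (36.3, -5.12). Tangency of A1 to NQ means the radius TN is perpendicular to NQ, so NQ runs along (−sin 148°, cos 148°); with |NQ| = 15.9, Q = (27.8, -18.6). Then |KQ| = |Q − K| = 33.5.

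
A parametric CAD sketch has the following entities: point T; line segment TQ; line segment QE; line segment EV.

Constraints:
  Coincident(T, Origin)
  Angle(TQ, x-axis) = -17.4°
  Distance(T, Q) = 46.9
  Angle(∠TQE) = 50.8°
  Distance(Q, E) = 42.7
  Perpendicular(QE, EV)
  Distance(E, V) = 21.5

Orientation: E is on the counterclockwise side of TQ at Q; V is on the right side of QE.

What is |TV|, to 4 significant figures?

59.30

T is at the origin; TQ runs at -17.4° with length 46.9, so Q = 46.9·(cos -17.4°, sin -17.4°) = (44.75, -14.03). ∠TQE = 50.8°, so QE runs at -17.4° + (180° − 50.8°) = 111.8° from the x-axis; with |QE| = 42.7, E = Q + 42.7·(cos 111.8°, sin 111.8°) = (28.90, 25.62). QE ⟂ EV; with |EV| = 21.5 on the right of QE, V = E + 21.5·(0.9285, 0.3714) = (48.86, 33.61). Then |TV| = |V − T| = 59.30.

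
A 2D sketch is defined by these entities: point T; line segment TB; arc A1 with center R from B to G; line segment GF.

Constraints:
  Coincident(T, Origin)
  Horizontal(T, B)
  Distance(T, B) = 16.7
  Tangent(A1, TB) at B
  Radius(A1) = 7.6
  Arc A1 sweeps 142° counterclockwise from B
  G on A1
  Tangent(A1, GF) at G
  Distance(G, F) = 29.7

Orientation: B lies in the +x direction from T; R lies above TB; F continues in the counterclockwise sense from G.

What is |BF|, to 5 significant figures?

36.967

T is at the origin; T and B share the same y with |TB| = 16.7 and B on the +x side, so B = (16.700, 0.0000). A1 meets TB tangentially, so RB is at right angles to TB, so R = B + (0, 7.6) = (16.700, 7.6000). On A1, B sits at bearing -90° from R; a 142° counterclockwise sweep puts G at bearing 52°, so G = R + 7.6·(cos 52°, sin 52°) = (21.379, 13.589). The tangent condition forces RG to be normal to GF, so GF runs along (−sin 52°, cos 52°); with |GF| = 29.7, F = (-2.0249, 31.874). Then |BF| = |F − B| = 36.967.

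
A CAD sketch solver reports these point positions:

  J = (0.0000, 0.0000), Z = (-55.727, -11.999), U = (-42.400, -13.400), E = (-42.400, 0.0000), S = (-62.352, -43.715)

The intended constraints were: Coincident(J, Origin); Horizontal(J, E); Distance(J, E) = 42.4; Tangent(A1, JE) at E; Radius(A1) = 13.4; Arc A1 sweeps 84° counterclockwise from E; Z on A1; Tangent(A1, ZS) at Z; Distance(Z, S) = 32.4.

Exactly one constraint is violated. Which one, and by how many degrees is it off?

Tangent(A1, ZS) at Z — off by 5.80°.

J = (0.00, 0.00) ✓; J.y = 0.00, E.y = 0.00 ✓; |JE| = 42.40 ✓; ∠(UE, EJ) = 90.00° ✓; |UE| = 13.40 ✓; bearing(U→Z) − bearing(U→E) = 84.00° ✓; |UZ| = 13.40 ✓; ∠(UZ, ZS) = 95.80° ✗; |ZS| = 32.40 ✓.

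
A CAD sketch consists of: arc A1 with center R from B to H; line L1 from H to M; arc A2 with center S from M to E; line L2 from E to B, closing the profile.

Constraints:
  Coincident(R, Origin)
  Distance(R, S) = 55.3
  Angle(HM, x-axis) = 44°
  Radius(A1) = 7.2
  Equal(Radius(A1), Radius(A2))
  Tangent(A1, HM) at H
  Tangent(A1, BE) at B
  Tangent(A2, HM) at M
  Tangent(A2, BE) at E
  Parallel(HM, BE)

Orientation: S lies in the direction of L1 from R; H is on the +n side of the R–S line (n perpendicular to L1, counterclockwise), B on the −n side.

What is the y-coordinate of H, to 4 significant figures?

5.179

The slot axis is L1's direction at 44.0°, so u = (cos 44.0°, sin 44.0°) = (0.7193, 0.6947) and n = (−sin 44.0°, cos 44.0°) = (-0.6947, 0.7193). R is at the origin and S lies 55.3 along u from R, so S = 55.3·u = (39.78, 38.41). Tangency of A1 to both parallel lines with radius 7.2 puts H and B at R ± 7.2·n: H = (-5.002, 5.179), B = (5.002, -5.179). So H.y = 5.179.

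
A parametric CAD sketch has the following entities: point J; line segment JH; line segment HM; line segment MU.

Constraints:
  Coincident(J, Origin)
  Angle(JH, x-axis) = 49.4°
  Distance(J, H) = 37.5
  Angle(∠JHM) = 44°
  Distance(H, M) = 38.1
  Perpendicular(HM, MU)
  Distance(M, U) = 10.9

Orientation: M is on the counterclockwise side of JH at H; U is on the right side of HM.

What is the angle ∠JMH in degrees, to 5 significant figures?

66.875°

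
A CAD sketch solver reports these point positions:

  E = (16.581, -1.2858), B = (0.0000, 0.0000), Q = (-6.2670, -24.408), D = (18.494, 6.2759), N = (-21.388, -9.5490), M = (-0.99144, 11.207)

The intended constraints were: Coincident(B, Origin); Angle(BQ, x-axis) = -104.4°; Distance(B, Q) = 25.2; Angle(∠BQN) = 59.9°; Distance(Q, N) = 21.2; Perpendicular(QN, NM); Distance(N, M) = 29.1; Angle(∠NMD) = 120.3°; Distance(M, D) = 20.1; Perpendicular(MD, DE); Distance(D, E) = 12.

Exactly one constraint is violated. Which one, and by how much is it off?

Distance(D, E) = 12 — off by 4.20.

B = (0.00, 0.00) ✓; BQ at -104.4° ✓; |BQ| = 25.20 ✓; ∠BQN = 59.90° ✓; |QN| = 21.20 ✓; ∠(QN, NM) = 90.00° ✓; |NM| = 29.10 ✓; ∠NMD = 120.3° ✓; |MD| = 20.10 ✓; ∠(MD, DE) = 90.00° ✓; |DE| = 7.800 ✗.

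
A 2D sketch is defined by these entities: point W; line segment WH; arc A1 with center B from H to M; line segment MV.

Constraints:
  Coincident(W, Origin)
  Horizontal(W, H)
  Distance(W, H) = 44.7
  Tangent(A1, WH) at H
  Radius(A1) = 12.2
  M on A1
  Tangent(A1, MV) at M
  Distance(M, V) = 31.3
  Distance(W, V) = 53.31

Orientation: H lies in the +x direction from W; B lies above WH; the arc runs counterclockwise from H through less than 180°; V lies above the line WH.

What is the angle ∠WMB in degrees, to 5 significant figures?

23.317°

W is at the origin; W and H share the same y with |WH| = 44.7 and H on the +x side, so H = (44.700, 0.0000). Tangency of A1 to WH means the radius BH is perpendicular to WH, so B = H + (0, 12.2) = (44.700, 12.200). Since BM ⟂ MV (tangency), |BV| = √(12.2² + 31.3²) = 33.594 regardless of where M sits on A1. So V lies on both circle(W, 53.31) and circle(B, 33.594); the above-WH intersection is V = (31.428, 43.061). M is the foot of the tangent from V: M = (53.392, 20.761).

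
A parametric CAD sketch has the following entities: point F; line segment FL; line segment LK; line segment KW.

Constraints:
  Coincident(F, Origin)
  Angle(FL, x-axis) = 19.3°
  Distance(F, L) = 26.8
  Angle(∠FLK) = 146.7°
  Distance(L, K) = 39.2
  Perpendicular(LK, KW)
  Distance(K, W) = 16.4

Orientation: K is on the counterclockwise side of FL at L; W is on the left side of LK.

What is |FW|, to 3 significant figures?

61.6

F is at the origin; FL runs at 19.3° with length 26.8, so L = 26.8·(cos 19.3°, sin 19.3°) = (25.3, 8.86). ∠FLK = 146.7°, so LK runs at 19.3° + (180° − 146.7°) = 52.6° from the x-axis; with |LK| = 39.2, K = L + 39.2·(cos 52.6°, sin 52.6°) = (49.1, 40.0). LK ⟂ KW; with |KW| = 16.4 on the left of LK, W = K + 16.4·(-0.794, 0.607) = (36.1, 50.0). Then |FW| = |W − F| = 61.6.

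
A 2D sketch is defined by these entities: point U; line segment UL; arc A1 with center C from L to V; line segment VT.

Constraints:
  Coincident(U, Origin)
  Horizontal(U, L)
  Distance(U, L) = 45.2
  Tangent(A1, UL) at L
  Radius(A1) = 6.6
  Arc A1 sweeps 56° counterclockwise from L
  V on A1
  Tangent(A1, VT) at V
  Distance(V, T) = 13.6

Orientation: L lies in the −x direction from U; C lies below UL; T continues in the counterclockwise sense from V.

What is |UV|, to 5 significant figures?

50.755

U is at the origin; UL is horizontal with |UL| = 45.2 and L on the −x side, so L = (-45.200, 0.0000). Tangency of A1 to UL means the radius CL is perpendicular to UL, so C = L + (0, -6.6) = (-45.200, -6.6000). On A1, L sits at bearing 90° from C; a 56° counterclockwise sweep puts V at bearing 146°, so V = C + 6.6·(cos 146°, sin 146°) = (-50.672, -2.9093). Then |UV| = |V − U| = 50.755.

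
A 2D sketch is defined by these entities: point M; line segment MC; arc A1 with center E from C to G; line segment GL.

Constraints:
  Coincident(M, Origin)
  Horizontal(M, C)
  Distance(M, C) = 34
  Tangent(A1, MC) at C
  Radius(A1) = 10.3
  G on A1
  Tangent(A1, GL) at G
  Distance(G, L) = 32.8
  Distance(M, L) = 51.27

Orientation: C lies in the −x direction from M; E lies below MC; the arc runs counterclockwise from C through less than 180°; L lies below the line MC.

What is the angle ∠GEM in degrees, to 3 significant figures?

167°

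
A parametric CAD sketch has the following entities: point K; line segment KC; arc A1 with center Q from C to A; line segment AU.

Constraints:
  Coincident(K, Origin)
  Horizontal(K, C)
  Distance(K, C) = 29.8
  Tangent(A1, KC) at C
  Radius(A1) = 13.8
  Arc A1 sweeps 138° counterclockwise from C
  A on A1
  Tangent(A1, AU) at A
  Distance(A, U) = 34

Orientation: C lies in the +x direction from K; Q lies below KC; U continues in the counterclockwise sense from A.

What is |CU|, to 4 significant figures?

49.48

K is at the origin; K and C share the same y with |KC| = 29.8 and C on the +x side, so C = (29.80, 0.000). Tangency of A1 to KC means the radius QC is perpendicular to KC, so Q = C + (0, -13.8) = (29.80, -13.80). On A1, C sits at bearing 90° from Q; a 138° counterclockwise sweep puts A at bearing 228°, so A = Q + 13.8·(cos 228°, sin 228°) = (20.57, -24.06). The tangent condition forces QA to be normal to AU, so AU runs along (−sin 228°, cos 228°); with |AU| = 34.0, U = (45.83, -46.81). Then |CU| = |U − C| = 49.48.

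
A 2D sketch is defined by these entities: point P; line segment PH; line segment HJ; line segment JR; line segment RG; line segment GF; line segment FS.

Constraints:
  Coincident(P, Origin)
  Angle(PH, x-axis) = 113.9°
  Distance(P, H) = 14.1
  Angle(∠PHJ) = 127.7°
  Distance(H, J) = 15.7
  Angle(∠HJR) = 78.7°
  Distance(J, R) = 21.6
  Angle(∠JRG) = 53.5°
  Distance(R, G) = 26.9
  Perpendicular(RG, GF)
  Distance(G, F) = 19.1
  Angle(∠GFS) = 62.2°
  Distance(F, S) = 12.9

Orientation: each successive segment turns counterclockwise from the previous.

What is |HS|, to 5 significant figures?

10.795

P is at the origin; PH runs at 113.9° with length 14.1, so H = (-5.7125, 12.891). ∠PHJ = 127.7° gives HJ at 166.20° from the x-axis; with |HJ| = 15.7, J = (-20.959, 16.636). ∠HJR = 78.7° gives JR at -92.500° from the x-axis; with |JR| = 21.6, R = (-21.901, -4.9435). ∠JRG = 53.5° gives RG at 34.000° from the x-axis; with |RG| = 26.9, G = (0.39963, 10.099). RG ⟂ GF, so GF runs at 124.00°; with |GF| = 19.1, F = (-10.281, 25.933). ∠GFS = 62.2° gives FS at -118.20° from the x-axis; with |FS| = 12.9, S = (-16.377, 14.565). Then |HS| = |S − H| = 10.795.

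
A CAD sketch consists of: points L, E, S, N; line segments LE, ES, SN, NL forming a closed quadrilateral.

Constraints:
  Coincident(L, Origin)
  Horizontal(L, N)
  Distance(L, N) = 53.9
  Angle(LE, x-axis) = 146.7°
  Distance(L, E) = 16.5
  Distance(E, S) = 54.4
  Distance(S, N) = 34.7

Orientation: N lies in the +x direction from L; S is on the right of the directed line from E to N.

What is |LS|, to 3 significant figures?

38.0

L is at the origin; L and N share the same y with |LN| = 53.9 and N in +x, so N = (53.9, 0). LE runs at 146.7° with |LE| = 16.5, so E = (-13.8, 9.06). S is determined by |ES| = 54.4 and |SN| = 34.7 together: it lies at the intersection of circle(E, 54.4) and circle(N, 34.7). With |EN| = 68.3, the foot of the radical line on EN is 47.0 from E and the perpendicular offset is √(54.4² − 47.0²) = 27.4. Taking the right-of-EN solution: S = (29.2, -24.3).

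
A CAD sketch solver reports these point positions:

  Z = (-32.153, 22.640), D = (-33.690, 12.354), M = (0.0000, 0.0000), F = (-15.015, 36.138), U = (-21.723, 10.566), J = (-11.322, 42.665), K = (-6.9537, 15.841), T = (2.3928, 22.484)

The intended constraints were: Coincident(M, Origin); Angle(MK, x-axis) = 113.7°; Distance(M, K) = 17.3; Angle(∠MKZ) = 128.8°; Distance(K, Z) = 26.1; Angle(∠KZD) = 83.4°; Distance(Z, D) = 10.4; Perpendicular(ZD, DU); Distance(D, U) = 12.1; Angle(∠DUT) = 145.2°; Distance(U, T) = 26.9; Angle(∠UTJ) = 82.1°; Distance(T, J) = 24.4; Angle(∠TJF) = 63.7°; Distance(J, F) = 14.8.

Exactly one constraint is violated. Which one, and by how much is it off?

Distance(J, F) = 14.8 — off by 7.30.

M = (0.00, 0.00) ✓; MK at 113.7° ✓; |MK| = 17.30 ✓; ∠MKZ = 128.8° ✓; |KZ| = 26.10 ✓; ∠KZD = 83.40° ✓; |ZD| = 10.40 ✓; ∠(ZD, DU) = 90.00° ✓; |DU| = 12.10 ✓; ∠DUT = 145.2° ✓; |UT| = 26.90 ✓; ∠UTJ = 82.10° ✓; |TJ| = 24.40 ✓; ∠TJF = 63.70° ✓; |JF| = 7.499 ✗.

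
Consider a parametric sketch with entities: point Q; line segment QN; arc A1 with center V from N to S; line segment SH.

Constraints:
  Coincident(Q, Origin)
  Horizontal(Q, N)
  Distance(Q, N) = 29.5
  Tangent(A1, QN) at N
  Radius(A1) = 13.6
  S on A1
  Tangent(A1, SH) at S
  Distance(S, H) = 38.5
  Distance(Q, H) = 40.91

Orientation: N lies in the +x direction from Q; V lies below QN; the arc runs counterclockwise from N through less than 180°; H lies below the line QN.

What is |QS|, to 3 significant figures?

18.9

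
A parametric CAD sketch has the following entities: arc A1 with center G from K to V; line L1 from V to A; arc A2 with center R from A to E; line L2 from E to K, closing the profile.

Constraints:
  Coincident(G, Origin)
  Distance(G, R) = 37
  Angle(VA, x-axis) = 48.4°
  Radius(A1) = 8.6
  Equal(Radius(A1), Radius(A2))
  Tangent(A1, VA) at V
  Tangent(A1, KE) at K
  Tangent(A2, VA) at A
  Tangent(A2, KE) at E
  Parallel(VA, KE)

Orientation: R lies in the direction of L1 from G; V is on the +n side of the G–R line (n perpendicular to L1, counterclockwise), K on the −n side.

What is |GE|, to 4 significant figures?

37.99

The slot axis is L1's direction at 48.4°, so u = (cos 48.4°, sin 48.4°) = (0.6639, 0.7478) and n = (−sin 48.4°, cos 48.4°) = (-0.7478, 0.6639). G is at the origin and R lies 37.0 along u from G, so R = 37.0·u = (24.57, 27.67). Tangency of A1 to both parallel lines with radius 8.6 puts V and K at G ± 8.6·n: V = (-6.431, 5.710), K = (6.431, -5.710). Equal radii place A and E the same way about R: A = R + 8.6·n = (18.13, 33.38), E = R − 8.6·n = (31.00, 21.96). Then |GE| = |E − G| = 37.99.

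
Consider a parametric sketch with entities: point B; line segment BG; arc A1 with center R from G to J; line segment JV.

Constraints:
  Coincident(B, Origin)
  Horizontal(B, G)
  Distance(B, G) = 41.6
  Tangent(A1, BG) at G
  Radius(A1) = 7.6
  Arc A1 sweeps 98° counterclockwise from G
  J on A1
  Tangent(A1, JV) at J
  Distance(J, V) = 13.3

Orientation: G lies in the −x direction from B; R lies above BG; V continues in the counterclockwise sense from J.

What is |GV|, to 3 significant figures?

22.6

B is at the origin; BG is horizontal with |BG| = 41.6 and G on the −x side, so G = (-41.6, 0.00). Since A1 is tangent to BG there, RG ⟂ BG, so R = G + (0, 7.6) = (-41.6, 7.60). On A1, G sits at bearing -90° from R; a 98° counterclockwise sweep puts J at bearing 8°, so J = R + 7.6·(cos 8°, sin 8°) = (-34.1, 8.66). The tangent condition forces RJ to be normal to JV, so JV runs along (−sin 8°, cos 8°); with |JV| = 13.3, V = (-35.9, 21.8). Then |GV| = |V − G| = 22.6.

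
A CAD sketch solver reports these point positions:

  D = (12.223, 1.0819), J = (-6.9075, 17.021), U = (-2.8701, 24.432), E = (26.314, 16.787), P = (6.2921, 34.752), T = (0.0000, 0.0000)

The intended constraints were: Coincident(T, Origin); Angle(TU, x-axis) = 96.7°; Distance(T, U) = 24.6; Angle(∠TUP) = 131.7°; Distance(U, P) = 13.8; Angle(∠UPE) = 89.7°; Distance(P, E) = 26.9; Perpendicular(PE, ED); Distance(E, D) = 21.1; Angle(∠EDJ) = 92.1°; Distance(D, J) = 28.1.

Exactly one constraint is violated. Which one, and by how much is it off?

Distance(D, J) = 28.1 — off by 3.20.

T = (0.00, 0.00) ✓; TU at 96.70° ✓; |TU| = 24.60 ✓; ∠TUP = 131.7° ✓; |UP| = 13.80 ✓; ∠UPE = 89.70° ✓; |PE| = 26.90 ✓; ∠(PE, ED) = 90.00° ✓; |ED| = 21.10 ✓; ∠EDJ = 92.10° ✓; |DJ| = 24.90 ✗.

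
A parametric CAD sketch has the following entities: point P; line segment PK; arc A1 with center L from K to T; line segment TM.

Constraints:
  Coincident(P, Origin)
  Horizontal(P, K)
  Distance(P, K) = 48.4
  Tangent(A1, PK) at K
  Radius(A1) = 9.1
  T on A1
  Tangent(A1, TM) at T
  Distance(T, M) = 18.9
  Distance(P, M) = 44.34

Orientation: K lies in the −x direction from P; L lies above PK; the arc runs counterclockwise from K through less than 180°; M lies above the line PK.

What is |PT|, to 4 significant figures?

40.15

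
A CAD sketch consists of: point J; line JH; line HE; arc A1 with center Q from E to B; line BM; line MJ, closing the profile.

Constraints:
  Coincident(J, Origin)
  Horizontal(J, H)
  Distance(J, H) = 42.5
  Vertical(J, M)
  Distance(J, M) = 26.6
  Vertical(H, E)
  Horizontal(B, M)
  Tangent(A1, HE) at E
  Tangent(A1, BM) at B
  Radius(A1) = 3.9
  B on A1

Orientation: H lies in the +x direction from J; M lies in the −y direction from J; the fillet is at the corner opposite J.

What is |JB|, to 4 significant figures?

46.88

The virtual corner opposite J is at (42.50, -26.60). Tangency of A1 to HE means the radius QE is perpendicular to HE and A1 meets BM tangentially, so QB is at right angles to BM, with radius 3.9, so the center Q sits 3.9 in from both sides at Q = (38.60, -22.70). That places the tangent points at E = (42.50, -22.70) on HE and B = (38.60, -26.60) on BM. Then |JB| = |B − J| = 46.88.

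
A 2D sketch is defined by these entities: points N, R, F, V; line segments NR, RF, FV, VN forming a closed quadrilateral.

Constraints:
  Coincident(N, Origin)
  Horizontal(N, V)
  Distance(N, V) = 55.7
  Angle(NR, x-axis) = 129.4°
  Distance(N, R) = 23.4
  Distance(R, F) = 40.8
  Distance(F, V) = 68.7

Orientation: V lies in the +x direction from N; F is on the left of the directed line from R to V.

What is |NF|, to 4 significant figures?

51.71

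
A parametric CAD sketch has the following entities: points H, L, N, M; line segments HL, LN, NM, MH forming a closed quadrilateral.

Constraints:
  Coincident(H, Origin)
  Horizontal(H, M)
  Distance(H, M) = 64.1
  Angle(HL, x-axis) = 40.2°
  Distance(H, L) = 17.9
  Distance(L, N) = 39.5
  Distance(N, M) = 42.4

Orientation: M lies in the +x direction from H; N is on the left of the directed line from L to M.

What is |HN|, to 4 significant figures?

57.40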